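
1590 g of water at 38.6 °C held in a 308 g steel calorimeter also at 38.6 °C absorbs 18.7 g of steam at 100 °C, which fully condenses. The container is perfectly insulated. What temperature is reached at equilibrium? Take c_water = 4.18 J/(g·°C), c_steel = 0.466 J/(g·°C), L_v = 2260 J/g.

Let T be the final temperature. ΣQ_i = 0:
latent heat released on condensation: 18.7×2260 = 42262
  condensate cools 100→T: 18.7×4.18×(T − 100) = 78.17(T − 100)
  water warms: 1590×4.18×(T − 38.6) = 6646.2(T − 38.6)
  cup: 143.53(T − 38.6)
6867.9 T = 42262 + 7816.6 + 262084 = 312162
T ≈ 45.45 °C — below 100 °C, confirming all the steam condensed.

T_f ≈ 45.5 °C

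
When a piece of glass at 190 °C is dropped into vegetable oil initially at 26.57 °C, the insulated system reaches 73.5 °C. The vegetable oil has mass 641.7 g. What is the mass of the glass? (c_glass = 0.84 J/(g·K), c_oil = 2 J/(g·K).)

|Q_glass| = |Q_oil|:
m×0.84×(190 − 73.5) = 641.7×2×(73.5 − 26.57)
97.86 m = 60230  ⇒  m ≈ 615.5 g

m ≈ 615 g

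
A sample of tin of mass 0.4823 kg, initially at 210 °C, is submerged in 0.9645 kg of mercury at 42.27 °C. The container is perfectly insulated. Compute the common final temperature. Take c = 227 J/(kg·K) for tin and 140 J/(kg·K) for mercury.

With ΣQ=0 the equilibrium temperature is the m·c-weighted mean:
T_f = (109.48*210 + 135.03*42.27) / (109.48 + 135.03)
    = 28699 / 244.51 ≈ 117.37 °C

T_f ≈ 117.4 °C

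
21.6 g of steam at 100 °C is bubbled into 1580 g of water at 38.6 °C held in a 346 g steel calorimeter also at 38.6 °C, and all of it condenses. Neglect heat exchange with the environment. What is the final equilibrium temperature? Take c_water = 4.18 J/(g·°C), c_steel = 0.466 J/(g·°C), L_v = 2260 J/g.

T_f ≈ 46.5 °C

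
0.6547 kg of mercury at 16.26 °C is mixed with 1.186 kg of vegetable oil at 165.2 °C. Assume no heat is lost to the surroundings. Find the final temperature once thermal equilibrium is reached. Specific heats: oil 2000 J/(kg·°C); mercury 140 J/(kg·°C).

Energy conservation, ΣQ = 0:
1.186·2000·(T − 165.2) + 0.6547·140·(T − 16.26) = 0
2372(T − 165.2) + 91.66(T − 16.26) = 0
(2372 + 91.66) T = 2372·165.2 + 91.66·16.26
T = 393345/2463.7 ≈ 159.66 °C

T_f ≈ 159.7 °C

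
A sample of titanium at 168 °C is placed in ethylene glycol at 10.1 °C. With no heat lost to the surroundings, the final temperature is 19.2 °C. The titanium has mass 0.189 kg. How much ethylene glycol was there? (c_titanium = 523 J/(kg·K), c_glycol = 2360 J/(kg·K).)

|Q_titanium| = |Q_glycol|:
0.189·523·(168 − 19.2) = m·2360·(19.2 − 10.1)
21476 m = 14708  ⇒  m ≈ 0.6849 kg

m ≈ 0.685 kg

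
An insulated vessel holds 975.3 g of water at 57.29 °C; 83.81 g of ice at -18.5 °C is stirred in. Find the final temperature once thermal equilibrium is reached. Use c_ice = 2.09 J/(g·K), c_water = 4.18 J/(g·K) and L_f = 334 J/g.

Net heat exchanged in the isolated system is zero:
warm ice to 0 °C: 83.81·2.09·(0 − (-18.5)) = 3240.5; fusion: m_ice L_f = 83.81·334 = 27993; warm the meltwater: 350.33 T; water cools: 975.3·4.18·(T − 57.29) = 4076.8(T − 57.29)
4427.1 T = 233557 − 31233 = 202324
T ≈ 45.70 °C — above 0 °C, consistent with complete melting.

T_f ≈ 45.7 °C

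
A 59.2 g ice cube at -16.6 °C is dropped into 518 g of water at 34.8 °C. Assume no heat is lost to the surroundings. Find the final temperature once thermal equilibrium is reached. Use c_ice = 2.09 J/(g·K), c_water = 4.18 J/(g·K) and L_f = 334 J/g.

T_f ≈ 22.2 °C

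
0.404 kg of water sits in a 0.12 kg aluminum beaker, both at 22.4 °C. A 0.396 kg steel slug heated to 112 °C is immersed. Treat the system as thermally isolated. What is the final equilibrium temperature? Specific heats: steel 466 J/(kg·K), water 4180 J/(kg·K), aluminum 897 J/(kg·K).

T_f ≈ 30.7 °C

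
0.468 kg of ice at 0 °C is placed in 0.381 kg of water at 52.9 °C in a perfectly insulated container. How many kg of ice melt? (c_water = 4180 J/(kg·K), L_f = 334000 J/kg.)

Cooling the water to 0 °C releases 0.381·4180·52.9 = 84247 J.
Melting all 0.468 kg of ice would need 0.468·334000 = 156312 J.
That's not enough to melt it all — equilibrium is at 0 °C with ice remaining.
m_melt = 84247 / L_f = 0.2522 kg.

m_melted ≈ 0.252 kg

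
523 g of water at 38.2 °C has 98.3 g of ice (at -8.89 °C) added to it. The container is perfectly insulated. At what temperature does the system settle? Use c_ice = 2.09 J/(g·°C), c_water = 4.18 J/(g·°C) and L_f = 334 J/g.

Energy balance with sensible and latent terms:
ice -8.89→0 °C: 98.3×2.09×8.89 = 1826.4
  fusion: m_ice L_f = 98.3×334 = 32832
  meltwater 0→T: 98.3×4.18×T = 410.89 T
  water cools: 523×4.18×(T − 38.2) = 2186.1(T − 38.2)
2597 T = 83511 − 34659 = 48852
T ≈ 18.81 °C. Since T > 0 °C, the all-ice-melts assumption holds.

T_f ≈ 18.8 °C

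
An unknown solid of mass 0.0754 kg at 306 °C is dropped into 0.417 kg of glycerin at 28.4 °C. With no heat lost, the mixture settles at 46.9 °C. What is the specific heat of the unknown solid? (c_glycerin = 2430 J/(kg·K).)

Setting the total heat transfer to zero:
0.0754·c·(46.9 − 306) + 0.417·2430·(46.9 − 28.4) = 0
-19.54 c = -18746
c = -18746/-19.54 ≈ 959.6 J/(kg·K)

c ≈ 960 J/(kg·K)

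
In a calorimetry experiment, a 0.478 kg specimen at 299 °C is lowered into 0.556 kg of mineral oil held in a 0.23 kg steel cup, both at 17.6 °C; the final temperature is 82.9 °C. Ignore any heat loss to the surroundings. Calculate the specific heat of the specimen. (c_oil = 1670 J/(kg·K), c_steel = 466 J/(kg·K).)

Energy conservation, ΣQ = 0:
0.478·c·(82.9 − 299) + 0.556·1670·(82.9 − 17.6) + 0.23·466·(82.9 − 17.6) = 0
-103.3 c = -67631
c = -67631/-103.3 ≈ 654.7 J/(kg·K)

c ≈ 655 J/(kg·K)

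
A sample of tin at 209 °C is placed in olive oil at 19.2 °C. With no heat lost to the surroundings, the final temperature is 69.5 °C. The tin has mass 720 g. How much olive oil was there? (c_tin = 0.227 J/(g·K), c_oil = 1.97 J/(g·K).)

Heat lost by the tin = heat gained by the oil:
720·0.227·(209 − 69.5) = m·1.97·(69.5 − 19.2)
99.09 m = 22800  ⇒  m ≈ 230.1 g

m ≈ 230 g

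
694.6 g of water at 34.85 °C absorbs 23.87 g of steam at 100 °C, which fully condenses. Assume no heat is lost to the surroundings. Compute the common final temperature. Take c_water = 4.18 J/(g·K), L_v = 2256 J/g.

Let T be the final temperature. ΣQ_i = 0:
latent heat released on condensation: 23.87×2256 = 53851
  condensed water 100 °C→T: 99.78(T − 100)
  original water: 2903.4(T − 34.85)
3003.2 T = 53851 + 9977.7 + 101184 = 165013
T ≈ 54.95 °C, under the boiling point, so the assumption holds.

T_f ≈ 54.9 °C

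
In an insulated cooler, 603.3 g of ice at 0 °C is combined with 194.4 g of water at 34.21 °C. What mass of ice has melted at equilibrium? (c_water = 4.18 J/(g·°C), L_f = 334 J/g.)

m_melted ≈ 83.2 g

Cooling the water to 0 °C releases 194.4×4.18×34.21 = 27799 J.
Fully melting the ice requires m_ice L_f = 603.3×334 = 201502 J.
Since 27799 < 201502 J, not all the ice melts; equilibrium is at 0 °C.
m_melt = 27799 / L_f = 83.23 g.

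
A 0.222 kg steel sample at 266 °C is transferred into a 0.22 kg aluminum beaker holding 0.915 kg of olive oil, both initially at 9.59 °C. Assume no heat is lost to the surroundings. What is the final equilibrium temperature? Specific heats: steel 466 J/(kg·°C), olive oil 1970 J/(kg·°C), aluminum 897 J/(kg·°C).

T_f ≈ 22.2 °C

Conservation of energy gives ΣQ = 0:
0.222·466·(T − 266) + 0.915·1970·(T − 9.59) + 0.22·897·(T − 9.59) = 0
103.45(T − 266) + 1802.6(T − 9.59) + 197.34(T − 9.59) = 0
(103.45 + 1802.6 + 197.34) T = 103.45·266 + 1802.6·9.59 + 197.34·9.59
T ≈ 22.20 °C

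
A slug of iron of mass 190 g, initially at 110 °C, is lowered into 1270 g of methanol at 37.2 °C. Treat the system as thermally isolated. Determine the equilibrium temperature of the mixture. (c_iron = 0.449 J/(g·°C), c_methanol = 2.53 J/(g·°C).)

Heat lost by the iron equals heat gained by the methanol:
190·0.449·(110 − T) = 1270·2.53·(T − 37.2)
85.31(110 − T) = 3213.1(T − 37.2)
3298.4 T = 128911  ⇒  T ≈ 39.08 °C

T_f ≈ 39.1 °C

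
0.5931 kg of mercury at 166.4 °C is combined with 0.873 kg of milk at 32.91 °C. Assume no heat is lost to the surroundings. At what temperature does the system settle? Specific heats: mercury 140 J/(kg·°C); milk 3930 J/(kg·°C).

Let T be the final temperature. ΣQ_i = 0:
0.5931*140*(T − 166.4) + 0.873*3930*(T − 32.91) = 0
3513.9 T = 126727
T ≈ 36.06 °C

T_f ≈ 36.1 °C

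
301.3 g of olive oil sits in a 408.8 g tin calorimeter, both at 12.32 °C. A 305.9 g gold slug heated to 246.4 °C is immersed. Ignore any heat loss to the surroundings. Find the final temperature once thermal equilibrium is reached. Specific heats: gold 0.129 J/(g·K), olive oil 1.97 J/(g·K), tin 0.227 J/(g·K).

T_f ≈ 25.0 °C

Setting the total heat transfer to zero:
305.9·0.129·(T − 246.4) + 301.3·1.97·(T − 12.32) + 408.8·0.227·(T − 12.32) = 0
39.46(T − 246.4) + 593.56(T − 12.32) + 92.8(T − 12.32) = 0
(39.46 + 593.56 + 92.8) T = 39.46·246.4 + 593.56·12.32 + 92.8·12.32
T = 18179 / 725.82 = 25 °C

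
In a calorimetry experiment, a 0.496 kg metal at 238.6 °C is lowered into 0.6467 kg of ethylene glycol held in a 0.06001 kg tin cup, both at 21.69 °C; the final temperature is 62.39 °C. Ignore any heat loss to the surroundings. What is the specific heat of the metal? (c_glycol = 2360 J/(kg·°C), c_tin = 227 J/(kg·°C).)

Let T be the final temperature. ΣQ_i = 0:
0.496·c·(62.39 − 238.6) + 0.6467·2360·(62.39 − 21.69) + 0.06001·227·(62.39 − 21.69) = 0
-87.4 c = -62671
c = -62671/-87.4 ≈ 717.1 J/(kg·°C)

c ≈ 717 J/(kg·°C)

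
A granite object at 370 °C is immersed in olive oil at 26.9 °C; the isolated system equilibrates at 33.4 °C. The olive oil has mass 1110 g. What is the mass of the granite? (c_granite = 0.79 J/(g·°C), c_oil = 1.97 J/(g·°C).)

m ≈ 53.5 g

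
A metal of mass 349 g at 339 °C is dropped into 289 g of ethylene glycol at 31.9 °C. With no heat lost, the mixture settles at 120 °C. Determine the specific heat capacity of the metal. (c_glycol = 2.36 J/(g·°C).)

c ≈ 0.786 J/(g·°C)

Heat lost by the metal = heat gained by the glycol:
349×c×(339 − 120) = 289×2.36×(120 − 31.9)
76431 c = 60088  ⇒  c ≈ 0.7862 J/(g·°C)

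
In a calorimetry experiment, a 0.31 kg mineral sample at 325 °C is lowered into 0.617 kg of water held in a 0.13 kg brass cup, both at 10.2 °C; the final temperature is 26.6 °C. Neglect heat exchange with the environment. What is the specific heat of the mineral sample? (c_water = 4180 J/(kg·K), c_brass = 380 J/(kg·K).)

c ≈ 466 J/(kg·K)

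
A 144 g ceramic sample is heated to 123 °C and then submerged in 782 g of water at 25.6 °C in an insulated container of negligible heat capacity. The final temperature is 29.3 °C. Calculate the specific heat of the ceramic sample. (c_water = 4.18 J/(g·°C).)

Taking heat into each body as positive, Σ m c ΔT = 0:
144×c×(29.3 − 123) + 782×4.18×(29.3 − 25.6) = 0
-13493 c = -12094
c = -12094/-13493 ≈ 0.8964 J/(g·°C)

c ≈ 0.896 J/(g·°C)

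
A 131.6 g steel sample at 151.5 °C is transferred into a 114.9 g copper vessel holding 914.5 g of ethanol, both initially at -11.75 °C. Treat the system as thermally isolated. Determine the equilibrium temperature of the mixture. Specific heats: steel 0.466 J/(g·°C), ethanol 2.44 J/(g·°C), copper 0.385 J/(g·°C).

Net heat exchanged in the isolated system is zero:
131.6*0.466*(T − 151.5) + 914.5*2.44*(T − (-11.75)) + 114.9*0.385*(T − (-11.75)) = 0
61.33(T − 151.5) + 2231.4(T − (-11.75)) + 44.24(T − (-11.75)) = 0
(61.33 + 2231.4 + 44.24) T = 61.33*151.5 + 2231.4*(-11.75) + 44.24*(-11.75)
T = -17448/2336.9 ≈ -7.47 °C

T_f ≈ -7.5 °C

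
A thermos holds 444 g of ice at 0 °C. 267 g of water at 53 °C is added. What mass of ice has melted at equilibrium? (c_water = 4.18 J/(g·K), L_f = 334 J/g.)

Water can give up m c ΔT = 267×4.18×53 = 59151 J before reaching 0 °C.
To melt every bit of ice: 444×334 = 148296 J.
Since 59151 < 148296 J, not all the ice melts; equilibrium is at 0 °C.
Mass melted = 59151/334 ≈ 177.1 g.

m_melted ≈ 177 g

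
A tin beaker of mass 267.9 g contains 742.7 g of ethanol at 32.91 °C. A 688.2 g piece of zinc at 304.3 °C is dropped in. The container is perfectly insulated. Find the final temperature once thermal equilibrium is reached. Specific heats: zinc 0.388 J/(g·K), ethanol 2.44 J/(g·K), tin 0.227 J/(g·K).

T_f is the heat-capacity-weighted average of the initial temperatures:
T_f = (267.02×304.3 + 1812.2×32.91 + 60.81×32.91) / (267.02 + 1812.2 + 60.81)
    = 142895 / 2140 ≈ 66.77 °C

T_f ≈ 66.8 °C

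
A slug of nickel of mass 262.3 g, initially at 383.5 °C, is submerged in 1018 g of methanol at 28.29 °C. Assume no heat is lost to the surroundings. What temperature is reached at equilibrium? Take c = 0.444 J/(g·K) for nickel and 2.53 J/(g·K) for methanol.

Conservation of energy gives ΣQ = 0:
262.3*0.444*(T − 383.5) + 1018*2.53*(T − 28.29) = 0
116.46(T − 383.5) + 2575.5(T − 28.29) = 0
2692 T = 117525
T ≈ 43.66 °C

T_f ≈ 43.7 °C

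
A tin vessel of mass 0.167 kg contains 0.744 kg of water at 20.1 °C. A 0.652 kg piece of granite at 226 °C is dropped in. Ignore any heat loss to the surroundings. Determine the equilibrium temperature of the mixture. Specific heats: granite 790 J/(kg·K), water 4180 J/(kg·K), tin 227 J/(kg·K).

Let T be the final temperature. ΣQ_i = 0:
0.652×790×(T − 226) + 0.744×4180×(T − 20.1) + 0.167×227×(T − 20.1) = 0
3662.9 T = 179679
T = 179679/3662.9 ≈ 49.05 °C

T_f ≈ 49.1 °C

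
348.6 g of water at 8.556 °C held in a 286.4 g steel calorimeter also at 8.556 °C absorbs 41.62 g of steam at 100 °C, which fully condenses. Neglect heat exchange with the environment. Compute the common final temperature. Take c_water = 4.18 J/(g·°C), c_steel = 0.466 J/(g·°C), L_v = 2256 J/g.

T_f ≈ 70.8 °C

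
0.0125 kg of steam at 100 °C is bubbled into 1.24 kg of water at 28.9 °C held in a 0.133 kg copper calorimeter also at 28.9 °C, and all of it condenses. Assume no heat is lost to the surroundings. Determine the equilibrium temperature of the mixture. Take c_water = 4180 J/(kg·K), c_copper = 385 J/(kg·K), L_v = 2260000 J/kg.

Sum of m c ΔT and latent-heat terms is zero:
condense steam: −0.0125×2260000 = −28250; condensed water 100 °C→T: 52.25(T − 100); water warms: 1.24×4180×(T − 28.9) = 5183.2(T − 28.9); copper cup: 0.133×385×(T − 28.9) = 51.21(T − 28.9)
5286.7 T = 28250 + 5225 + 151274 = 184749
T ≈ 34.95 °C, under the boiling point, so the assumption holds.

T_f ≈ 34.9 °C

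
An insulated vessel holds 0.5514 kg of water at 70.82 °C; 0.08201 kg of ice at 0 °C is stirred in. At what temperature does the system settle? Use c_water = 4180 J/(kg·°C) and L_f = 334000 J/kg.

T_f ≈ 51.3 °C

Energy conservation, ΣQ = 0:
latent heat to melt: 0.08201×334000 = 27391
  warm the meltwater: 342.8 T
  water cools: 0.5514×4180×(T − 70.82) = 2304.9(T − 70.82)
2647.7 T = 163230 − 27391 = 135838
T ≈ 51.31 °C (positive, so assuming full melt was valid).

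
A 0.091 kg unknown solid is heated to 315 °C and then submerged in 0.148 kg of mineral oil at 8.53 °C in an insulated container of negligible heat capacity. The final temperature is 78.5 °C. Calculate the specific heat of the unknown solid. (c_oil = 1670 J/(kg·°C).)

c ≈ 804 J/(kg·°C)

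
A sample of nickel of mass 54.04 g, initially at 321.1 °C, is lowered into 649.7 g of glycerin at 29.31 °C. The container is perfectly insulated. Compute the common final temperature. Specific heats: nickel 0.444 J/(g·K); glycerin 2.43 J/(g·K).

T_f ≈ 33.7 °C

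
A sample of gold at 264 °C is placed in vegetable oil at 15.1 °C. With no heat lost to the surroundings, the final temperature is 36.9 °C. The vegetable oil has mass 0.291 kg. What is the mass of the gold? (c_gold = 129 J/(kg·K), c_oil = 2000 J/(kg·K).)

m ≈ 0.433 kg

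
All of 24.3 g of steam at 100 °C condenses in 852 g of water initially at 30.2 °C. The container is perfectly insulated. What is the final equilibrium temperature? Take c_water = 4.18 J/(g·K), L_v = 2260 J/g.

Taking heat into each body as positive, Σ m c ΔT = 0:
condense steam: −24.3·2260 = −54918
  condensate cools 100→T: 24.3·4.18·(T − 100) = 101.57(T − 100)
  original water: 3561.4(T − 30.2)
3662.9 T = 54918 + 10157 + 107553 = 172628
T ≈ 47.13 °C (< 100 °C, so full condensation is consistent).

T_f ≈ 47.1 °C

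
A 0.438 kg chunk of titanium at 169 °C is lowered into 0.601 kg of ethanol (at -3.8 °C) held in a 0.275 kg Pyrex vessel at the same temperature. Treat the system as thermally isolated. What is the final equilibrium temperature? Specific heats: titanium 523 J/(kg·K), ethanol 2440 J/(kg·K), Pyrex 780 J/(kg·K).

T_f ≈ 16.9 °C

Conservation of energy gives ΣQ = 0:
0.438×523×(T − 169) + 0.601×2440×(T − (-3.8)) + 0.275×780×(T − (-3.8)) = 0
229.07(T − 169) + 1466.4(T − (-3.8)) + 214.5(T − (-3.8)) = 0
1910 T = 32326
T = 32326/1910 ≈ 16.92 °C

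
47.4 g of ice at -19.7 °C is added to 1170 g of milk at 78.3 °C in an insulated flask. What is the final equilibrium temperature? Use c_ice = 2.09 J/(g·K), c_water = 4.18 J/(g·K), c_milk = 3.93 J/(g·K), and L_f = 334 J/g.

Energy balance with sensible and latent terms:
warm ice to 0 °C: 47.4×2.09×(0 − (-19.7)) = 1951.6
  melt ice: 47.4×334 = 15832
  warm the meltwater: 198.13 T
  milk: 4598.1(T − 78.3)
4796.2 T = 360031 − 17783 = 342248
T ≈ 71.36 °C. Since T > 0 °C, the all-ice-melts assumption holds.

T_f ≈ 71.4 °C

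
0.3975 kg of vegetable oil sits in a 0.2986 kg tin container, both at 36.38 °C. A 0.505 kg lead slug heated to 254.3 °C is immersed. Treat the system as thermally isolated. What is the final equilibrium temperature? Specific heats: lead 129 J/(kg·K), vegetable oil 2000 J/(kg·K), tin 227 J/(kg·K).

T_f ≈ 51.7 °C

Let T be the final temperature. ΣQ_i = 0:
0.505·129·(T − 254.3) + 0.3975·2000·(T − 36.38) + 0.2986·227·(T − 36.38) = 0
65.14(T − 254.3) + 795(T − 36.38) + 67.78(T − 36.38) = 0
(65.14 + 795 + 67.78) T = 65.14·254.3 + 795·36.38 + 67.78·36.38
T = 47954 / 927.93 = 51.7 °C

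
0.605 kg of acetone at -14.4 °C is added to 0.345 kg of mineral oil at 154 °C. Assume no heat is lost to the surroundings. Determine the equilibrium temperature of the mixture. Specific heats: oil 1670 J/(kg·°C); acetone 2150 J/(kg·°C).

T_f ≈ 37.3 °C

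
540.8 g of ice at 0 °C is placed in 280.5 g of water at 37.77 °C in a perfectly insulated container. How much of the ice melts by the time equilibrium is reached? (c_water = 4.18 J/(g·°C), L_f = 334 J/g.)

Cooling the water to 0 °C releases 280.5×4.18×37.77 = 44285 J.
Fully melting the ice requires m_ice L_f = 540.8×334 = 180627 J.
44285 J < 180627 J, so only part of the ice melts and the system sits at 0 °C.
Mass melted = 44285/334 ≈ 132.6 g.

m_melted ≈ 133 g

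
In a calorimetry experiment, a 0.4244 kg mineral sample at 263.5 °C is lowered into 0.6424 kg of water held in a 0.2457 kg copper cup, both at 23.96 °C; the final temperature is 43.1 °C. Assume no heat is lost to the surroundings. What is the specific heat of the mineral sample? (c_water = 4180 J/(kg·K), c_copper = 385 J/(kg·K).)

Conservation of energy gives ΣQ = 0:
0.4244×c×(43.1 − 263.5) + 0.6424×4180×(43.1 − 23.96) + 0.2457×385×(43.1 − 23.96) = 0
-93.54 c = -53206
c = -53206/-93.54 ≈ 568.8 J/(kg·K)

c ≈ 569 J/(kg·K)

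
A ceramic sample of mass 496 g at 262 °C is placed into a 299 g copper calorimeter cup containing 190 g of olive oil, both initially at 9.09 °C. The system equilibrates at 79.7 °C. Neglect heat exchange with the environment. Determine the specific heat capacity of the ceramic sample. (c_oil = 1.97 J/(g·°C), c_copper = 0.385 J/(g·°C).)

c ≈ 0.382 J/(g·°C)

Taking heat into each body as positive, Σ m c ΔT = 0:
496·c·(79.7 − 262) + 190·1.97·(79.7 − 9.09) + 299·0.385·(79.7 − 9.09) = 0
-90421 c = -34558
c = -34558/-90421 ≈ 0.3822 J/(g·°C)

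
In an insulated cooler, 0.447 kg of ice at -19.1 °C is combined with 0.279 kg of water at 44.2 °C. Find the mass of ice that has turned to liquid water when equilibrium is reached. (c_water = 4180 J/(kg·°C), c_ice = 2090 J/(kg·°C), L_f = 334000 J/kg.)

m_melted ≈ 0.101 kg

Water can give up m c ΔT = 0.279×4180×44.2 = 51547 J before reaching 0 °C.
Warming the ice to 0 °C takes 0.447×2090×19.1 = 17844 J, leaving 33703 J for melting.
Melting all 0.447 kg of ice would need 0.447×334000 = 149298 J.
That's not enough to melt it all — equilibrium is at 0 °C with ice remaining.
m_melted×334000 = 33703  ⇒  m_melted ≈ 0.1009 kg.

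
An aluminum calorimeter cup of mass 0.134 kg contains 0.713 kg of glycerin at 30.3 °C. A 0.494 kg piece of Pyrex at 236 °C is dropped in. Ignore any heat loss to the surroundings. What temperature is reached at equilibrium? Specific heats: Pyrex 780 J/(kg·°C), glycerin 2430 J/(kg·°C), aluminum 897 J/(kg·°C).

T_f ≈ 65.7 °C

Energy conservation, ΣQ = 0:
0.494*780*(T − 236) + 0.713*2430*(T − 30.3) + 0.134*897*(T − 30.3) = 0
385.32(T − 236) + 1732.6(T − 30.3) + 120.2(T − 30.3) = 0
2238.1 T = 147075
T = 147075 / 2238.1 = 65.7 °C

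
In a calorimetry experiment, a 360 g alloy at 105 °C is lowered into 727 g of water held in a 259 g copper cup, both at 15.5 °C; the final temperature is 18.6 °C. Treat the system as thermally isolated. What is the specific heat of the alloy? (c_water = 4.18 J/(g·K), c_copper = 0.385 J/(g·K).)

c ≈ 0.313 J/(g·K)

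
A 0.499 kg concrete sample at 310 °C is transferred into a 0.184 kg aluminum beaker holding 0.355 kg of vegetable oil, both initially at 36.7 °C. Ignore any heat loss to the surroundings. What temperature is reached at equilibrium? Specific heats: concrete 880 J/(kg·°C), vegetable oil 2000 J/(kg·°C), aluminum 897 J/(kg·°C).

T_f ≈ 128.0 °C

Let T be the final temperature. ΣQ_i = 0:
0.499×880×(T − 310) + 0.355×2000×(T − 36.7) + 0.184×897×(T − 36.7) = 0
1314.2 T = 168241
T = 168241 / 1314.2 = 128 °C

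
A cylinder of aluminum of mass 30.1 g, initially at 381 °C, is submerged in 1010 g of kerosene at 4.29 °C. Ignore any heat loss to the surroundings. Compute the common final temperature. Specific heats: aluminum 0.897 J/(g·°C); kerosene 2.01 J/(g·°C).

Setting the total heat transfer to zero:
30.1·0.897·(T − 381) + 1010·2.01·(T − 4.29) = 0
27(T − 381) + 2030.1(T − 4.29) = 0
(27 + 2030.1) T = 27·381 + 2030.1·4.29
T = 18996/2057.1 ≈ 9.23 °C

T_f ≈ 9.2 °C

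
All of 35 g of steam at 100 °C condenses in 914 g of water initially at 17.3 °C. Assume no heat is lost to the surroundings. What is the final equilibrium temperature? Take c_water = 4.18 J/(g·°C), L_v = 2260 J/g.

T_f ≈ 40.3 °C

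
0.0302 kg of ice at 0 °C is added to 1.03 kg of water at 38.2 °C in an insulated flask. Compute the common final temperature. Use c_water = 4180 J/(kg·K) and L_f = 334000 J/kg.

T_f ≈ 34.8 °C

Heat gained plus heat lost sum to zero:
melt ice: 0.0302×334000 = 10087; meltwater 0→T: 0.0302×4180×T = 126.24 T; water: 4305.4(T − 38.2)
4431.6 T = 164466 − 10087 = 154379
T ≈ 34.84 °C (positive, so assuming full melt was valid).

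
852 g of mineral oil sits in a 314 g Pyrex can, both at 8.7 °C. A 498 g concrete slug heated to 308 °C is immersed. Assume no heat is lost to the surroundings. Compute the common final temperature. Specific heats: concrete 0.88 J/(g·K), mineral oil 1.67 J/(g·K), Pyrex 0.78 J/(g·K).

T_f = Σ m_i c_i T_i / Σ m_i c_i:
T_f = (438.24×308 + 1422.8×8.7 + 244.92×8.7) / (438.24 + 1422.8 + 244.92)
    = 149487 / 2106 ≈ 70.98 °C

T_f ≈ 71.0 °C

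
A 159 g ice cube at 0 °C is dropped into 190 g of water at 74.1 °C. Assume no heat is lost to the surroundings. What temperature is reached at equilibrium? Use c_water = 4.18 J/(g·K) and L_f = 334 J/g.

T_f ≈ 3.9 °C

Energy balance with sensible and latent terms:
fusion: m_ice L_f = 159·334 = 53106
  warm the meltwater: 664.62 T
  water cools: 190·4.18·(T − 74.1) = 794.2(T − 74.1)
1458.8 T = 58850 − 53106 = 5744.2
T ≈ 3.94 °C. Since T > 0 °C, the all-ice-melts assumption holds.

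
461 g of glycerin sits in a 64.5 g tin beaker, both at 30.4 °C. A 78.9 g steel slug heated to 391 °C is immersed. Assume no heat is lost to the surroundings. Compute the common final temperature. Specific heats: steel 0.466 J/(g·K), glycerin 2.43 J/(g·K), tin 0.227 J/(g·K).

Energy conservation, ΣQ = 0:
78.9*0.466*(T − 391) + 461*2.43*(T − 30.4) + 64.5*0.227*(T − 30.4) = 0
36.77(T − 391) + 1120.2(T − 30.4) + 14.64(T − 30.4) = 0
(36.77 + 1120.2 + 14.64) T = 36.77*391 + 1120.2*30.4 + 14.64*30.4
T = 48876/1171.6 ≈ 41.72 °C

T_f ≈ 41.7 °C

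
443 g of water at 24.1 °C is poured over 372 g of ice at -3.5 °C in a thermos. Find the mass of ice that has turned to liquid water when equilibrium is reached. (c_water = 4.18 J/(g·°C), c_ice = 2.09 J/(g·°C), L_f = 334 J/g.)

Water can give up m c ΔT = 443×4.18×24.1 = 44627 J before reaching 0 °C.
Of that, 372×2.09×3.5 = 2721.2 J goes to bring the ice to 0 °C, leaving 41906 J.
To melt every bit of ice: 372×334 = 124248 J.
41906 J < 124248 J, so only part of the ice melts and the system sits at 0 °C.
Mass melted = 41906/334 ≈ 125.5 g.

m_melted ≈ 125 g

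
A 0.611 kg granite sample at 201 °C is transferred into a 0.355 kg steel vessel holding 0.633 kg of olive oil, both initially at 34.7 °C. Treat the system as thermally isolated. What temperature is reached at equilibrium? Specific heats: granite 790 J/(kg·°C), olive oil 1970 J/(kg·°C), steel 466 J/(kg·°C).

T_f ≈ 77.1 °C

T_f = Σ m_i c_i T_i / Σ m_i c_i:
T_f = (482.69·201 + 1247·34.7 + 165.43·34.7) / (482.69 + 1247 + 165.43)
    = 146032 / 1895.1 ≈ 77.06 °C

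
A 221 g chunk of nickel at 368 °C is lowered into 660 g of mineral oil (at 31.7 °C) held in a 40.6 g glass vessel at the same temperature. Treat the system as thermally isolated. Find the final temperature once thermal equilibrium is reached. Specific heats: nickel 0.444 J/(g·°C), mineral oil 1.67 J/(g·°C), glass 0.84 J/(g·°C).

T_f ≈ 58.4 °C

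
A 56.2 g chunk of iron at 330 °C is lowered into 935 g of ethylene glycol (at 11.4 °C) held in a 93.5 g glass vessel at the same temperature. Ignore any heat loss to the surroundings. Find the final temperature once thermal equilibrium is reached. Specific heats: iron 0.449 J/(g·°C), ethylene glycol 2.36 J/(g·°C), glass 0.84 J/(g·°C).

Net heat exchanged in the isolated system is zero:
56.2*0.449*(T − 330) + 935*2.36*(T − 11.4) + 93.5*0.84*(T − 11.4) = 0
(25.23 + 2206.6 + 78.54) T = 25.23*330 + 2206.6*11.4 + 78.54*11.4
T ≈ 14.88 °C

T_f ≈ 14.9 °C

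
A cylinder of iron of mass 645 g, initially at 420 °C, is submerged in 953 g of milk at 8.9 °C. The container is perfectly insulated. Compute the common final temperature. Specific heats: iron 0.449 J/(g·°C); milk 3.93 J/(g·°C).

T_f ≈ 38.4 °C

Heat lost by the iron equals heat gained by the milk:
645·0.449·(420 − T) = 953·3.93·(T − 8.9)
289.61(420 − T) = 3745.3(T − 8.9)
4034.9 T = 154967  ⇒  T ≈ 38.41 °C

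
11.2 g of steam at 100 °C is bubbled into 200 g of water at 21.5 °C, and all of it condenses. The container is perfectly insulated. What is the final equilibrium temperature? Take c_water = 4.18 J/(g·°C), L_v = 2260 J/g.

Heat gained plus heat lost sum to zero:
condense steam: −11.2·2260 = −25312
  condensed water 100 °C→T: 46.82(T − 100)
  water warms: 200·4.18·(T − 21.5) = 836(T − 21.5)
882.82 T = 25312 + 4681.6 + 17974 = 47968
T ≈ 54.33 °C — below 100 °C, confirming all the steam condensed.

T_f ≈ 54.3 °C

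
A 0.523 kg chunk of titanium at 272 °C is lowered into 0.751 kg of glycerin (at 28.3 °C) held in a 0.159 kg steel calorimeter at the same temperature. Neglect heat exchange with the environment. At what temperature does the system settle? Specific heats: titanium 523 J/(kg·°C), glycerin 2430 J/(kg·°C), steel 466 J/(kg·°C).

T_f ≈ 59.0 °C

Let T be the final temperature. ΣQ_i = 0:
0.523·523·(T − 272) + 0.751·2430·(T − 28.3) + 0.159·466·(T − 28.3) = 0
273.53(T − 272) + 1824.9(T − 28.3) + 74.09(T − 28.3) = 0
2172.6 T = 128142
T = 128142/2172.6 ≈ 58.98 °C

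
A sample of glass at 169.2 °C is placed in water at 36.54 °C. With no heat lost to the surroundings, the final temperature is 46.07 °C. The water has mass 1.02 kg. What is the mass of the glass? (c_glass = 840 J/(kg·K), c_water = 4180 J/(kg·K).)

Let T be the final temperature. ΣQ_i = 0:
m×840×(46.07 − 169.2) + 1.02×4180×(46.07 − 36.54) = 0
-103429 m = -40632
m = -40632/-103429 ≈ 0.3928 kg

m ≈ 0.393 kg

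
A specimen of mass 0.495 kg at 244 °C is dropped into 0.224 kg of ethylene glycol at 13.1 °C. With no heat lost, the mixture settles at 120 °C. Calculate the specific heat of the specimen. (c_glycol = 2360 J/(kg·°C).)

Conservation of energy gives ΣQ = 0:
0.495×c×(120 − 244) + 0.224×2360×(120 − 13.1) = 0
-61.38 c = -56512
c = -56512/-61.38 ≈ 920.7 J/(kg·°C)

c ≈ 921 J/(kg·°C)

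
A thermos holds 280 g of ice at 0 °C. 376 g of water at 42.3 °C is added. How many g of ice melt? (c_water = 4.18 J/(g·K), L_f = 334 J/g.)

Heat available from the water dropping to 0 °C: 376×4.18×42.3 = 66482 J.
To melt every bit of ice: 280×334 = 93520 J.
66482 J < 93520 J, so only part of the ice melts and the system sits at 0 °C.
m_melt = 66482 / L_f = 199 g.

m_melted ≈ 199 g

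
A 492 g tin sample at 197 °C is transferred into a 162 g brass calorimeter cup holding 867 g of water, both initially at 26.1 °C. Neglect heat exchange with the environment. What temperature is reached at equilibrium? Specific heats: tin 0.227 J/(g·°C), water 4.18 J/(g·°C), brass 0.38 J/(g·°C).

Let T be the final temperature. ΣQ_i = 0:
492×0.227×(T − 197) + 867×4.18×(T − 26.1) + 162×0.38×(T − 26.1) = 0
111.68(T − 197) + 3624.1(T − 26.1) + 61.56(T − 26.1) = 0
(111.68 + 3624.1 + 61.56) T = 111.68×197 + 3624.1×26.1 + 61.56×26.1
T ≈ 31.13 °C

T_f ≈ 31.1 °C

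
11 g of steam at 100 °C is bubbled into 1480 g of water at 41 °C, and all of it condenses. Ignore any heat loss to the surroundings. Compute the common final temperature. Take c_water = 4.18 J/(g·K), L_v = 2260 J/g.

T_f ≈ 45.4 °C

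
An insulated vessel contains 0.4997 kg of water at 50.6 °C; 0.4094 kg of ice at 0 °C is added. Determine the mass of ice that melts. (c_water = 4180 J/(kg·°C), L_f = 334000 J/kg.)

m_melted ≈ 0.316 kg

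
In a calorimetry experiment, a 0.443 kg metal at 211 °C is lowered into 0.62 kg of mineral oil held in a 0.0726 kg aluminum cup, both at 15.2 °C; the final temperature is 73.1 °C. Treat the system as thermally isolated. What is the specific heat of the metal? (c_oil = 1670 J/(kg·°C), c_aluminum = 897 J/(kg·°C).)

Taking heat into each body as positive, Σ m c ΔT = 0:
0.443×c×(73.1 − 211) + 0.62×1670×(73.1 − 15.2) + 0.0726×897×(73.1 − 15.2) = 0
-61.09 c = -63720
c = -63720/-61.09 ≈ 1043 J/(kg·°C)

c ≈ 1040 J/(kg·°C)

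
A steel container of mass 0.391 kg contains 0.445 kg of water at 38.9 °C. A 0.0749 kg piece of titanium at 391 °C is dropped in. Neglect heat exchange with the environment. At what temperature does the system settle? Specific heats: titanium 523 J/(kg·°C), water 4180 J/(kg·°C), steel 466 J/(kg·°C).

T_f ≈ 45.5 °C

Heat gained plus heat lost sum to zero:
0.0749*523*(T − 391) + 0.445*4180*(T − 38.9) + 0.391*466*(T − 38.9) = 0
39.17(T − 391) + 1860.1(T − 38.9) + 182.21(T − 38.9) = 0
2081.5 T = 94762
T ≈ 45.53 °C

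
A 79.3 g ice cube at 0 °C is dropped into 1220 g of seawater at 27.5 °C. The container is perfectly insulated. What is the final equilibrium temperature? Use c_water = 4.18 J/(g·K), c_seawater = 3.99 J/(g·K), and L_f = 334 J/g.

Taking heat into each body as positive, Σ m c ΔT = 0:
latent heat to melt: 79.3·334 = 26486; warm the meltwater: 331.47 T; seawater cools: 1220·3.99·(T − 27.5) = 4867.8(T − 27.5)
5199.3 T = 133864 − 26486 = 107378
T ≈ 20.65 °C (positive, so assuming full melt was valid).

T_f ≈ 20.7 °C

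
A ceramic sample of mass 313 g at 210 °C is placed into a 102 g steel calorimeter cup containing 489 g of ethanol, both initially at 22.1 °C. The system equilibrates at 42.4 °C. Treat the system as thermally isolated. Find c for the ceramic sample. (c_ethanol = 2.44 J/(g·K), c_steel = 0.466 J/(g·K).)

c ≈ 0.48 J/(g·K)

Setting the total heat transfer to zero:
313×c×(42.4 − 210) + 489×2.44×(42.4 − 22.1) + 102×0.466×(42.4 − 22.1) = 0
-52459 c = -25186
c = -25186/-52459 ≈ 0.4801 J/(g·K)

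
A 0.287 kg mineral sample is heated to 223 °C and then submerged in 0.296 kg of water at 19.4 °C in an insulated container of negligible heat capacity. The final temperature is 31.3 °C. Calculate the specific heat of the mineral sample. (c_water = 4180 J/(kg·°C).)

m_s c (T_s − T_f) = m_water c_water (T_f − T_0):
0.287·c·(223 − 31.3) = 0.296·4180·(31.3 − 19.4)
55.02 c = 14724  ⇒  c ≈ 267.6 J/(kg·°C)

c ≈ 268 J/(kg·°C)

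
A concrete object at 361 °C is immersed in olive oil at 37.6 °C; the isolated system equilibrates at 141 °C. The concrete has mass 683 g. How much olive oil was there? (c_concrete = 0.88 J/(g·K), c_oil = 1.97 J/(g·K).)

Let T be the final temperature. ΣQ_i = 0:
683×0.88×(141 − 361) + m×1.97×(141 − 37.6) = 0
203.7 m = 132229
m = 132229/203.7 ≈ 649.1 g

m ≈ 649 g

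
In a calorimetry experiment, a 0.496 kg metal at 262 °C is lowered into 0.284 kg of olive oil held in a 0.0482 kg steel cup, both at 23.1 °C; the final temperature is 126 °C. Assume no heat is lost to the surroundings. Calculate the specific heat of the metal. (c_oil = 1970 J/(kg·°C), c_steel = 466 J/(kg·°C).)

c ≈ 888 J/(kg·°C)

Net heat exchanged in the isolated system is zero:
0.496·c·(126 − 262) + 0.284·1970·(126 − 23.1) + 0.0482·466·(126 − 23.1) = 0
-67.46 c = -59882
c = -59882/-67.46 ≈ 887.7 J/(kg·°C)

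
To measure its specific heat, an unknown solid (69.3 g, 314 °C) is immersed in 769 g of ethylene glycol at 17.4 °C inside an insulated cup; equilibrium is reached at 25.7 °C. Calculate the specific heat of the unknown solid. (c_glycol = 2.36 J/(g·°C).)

c ≈ 0.754 J/(g·°C)

m_s c (T_s − T_f) = m_glycol c_glycol (T_f − T_0):
69.3·c·(314 − 25.7) = 769·2.36·(25.7 − 17.4)
19979 c = 15063  ⇒  c ≈ 0.7539 J/(g·°C)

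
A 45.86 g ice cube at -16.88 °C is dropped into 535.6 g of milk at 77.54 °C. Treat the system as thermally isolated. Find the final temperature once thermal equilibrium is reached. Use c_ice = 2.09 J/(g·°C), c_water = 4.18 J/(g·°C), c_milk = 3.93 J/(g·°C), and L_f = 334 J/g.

Taking heat into each body as positive, Σ m c ΔT = 0:
ice -16.88→0 °C: 45.86×2.09×16.88 = 1617.9
  latent heat to melt: 45.86×334 = 15317
  meltwater 0→T: 45.86×4.18×T = 191.69 T
  milk: 2104.9(T − 77.54)
2296.6 T = 163215 − 16935 = 146279
T ≈ 63.69 °C (positive, so assuming full melt was valid).

T_f ≈ 63.7 °C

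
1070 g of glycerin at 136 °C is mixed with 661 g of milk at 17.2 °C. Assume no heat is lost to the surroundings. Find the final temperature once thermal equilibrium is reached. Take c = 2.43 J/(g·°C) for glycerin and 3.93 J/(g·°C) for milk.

Taking heat into each body as positive, Σ m c ΔT = 0:
1070*2.43*(T − 136) + 661*3.93*(T − 17.2) = 0
5197.8 T = 398295
T ≈ 76.63 °C

T_f ≈ 76.6 °C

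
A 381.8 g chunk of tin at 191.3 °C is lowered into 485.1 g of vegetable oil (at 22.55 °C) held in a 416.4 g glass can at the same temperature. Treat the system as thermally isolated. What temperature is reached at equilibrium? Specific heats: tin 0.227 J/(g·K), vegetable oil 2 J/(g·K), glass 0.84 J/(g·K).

T_f ≈ 32.9 °C

Energy conservation, ΣQ = 0:
381.8·0.227·(T − 191.3) + 485.1·2·(T − 22.55) + 416.4·0.84·(T − 22.55) = 0
86.67(T − 191.3) + 970.2(T − 22.55) + 349.78(T − 22.55) = 0
1406.6 T = 46345
T ≈ 32.95 °C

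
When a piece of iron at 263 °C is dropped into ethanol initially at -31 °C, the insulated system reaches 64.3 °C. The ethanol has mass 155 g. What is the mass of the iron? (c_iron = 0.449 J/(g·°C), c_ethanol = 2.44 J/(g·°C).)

|Q_iron| = |Q_ethanol|:
m·0.449·(263 − 64.3) = 155·2.44·(64.3 − (-31))
89.22 m = 36042  ⇒  m ≈ 404 g

m ≈ 404 g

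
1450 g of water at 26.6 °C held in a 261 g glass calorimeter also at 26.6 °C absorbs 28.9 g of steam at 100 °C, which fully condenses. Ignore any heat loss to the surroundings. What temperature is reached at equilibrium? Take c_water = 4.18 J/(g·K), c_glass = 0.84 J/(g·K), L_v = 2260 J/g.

T_f ≈ 38.2 °C

Conservation of energy gives ΣQ = 0:
latent heat released on condensation: 28.9·2260 = 65314; condensate cools 100→T: 28.9·4.18·(T − 100) = 120.8(T − 100); water warms: 1450·4.18·(T − 26.6) = 6061(T − 26.6); cup: 219.24(T − 26.6)
6401 T = 65314 + 12080 + 167054 = 244449
T ≈ 38.19 °C, under the boiling point, so the assumption holds.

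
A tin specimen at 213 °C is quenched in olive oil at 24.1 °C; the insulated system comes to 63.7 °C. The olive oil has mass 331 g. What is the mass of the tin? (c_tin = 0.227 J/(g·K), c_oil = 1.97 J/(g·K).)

m ≈ 762 g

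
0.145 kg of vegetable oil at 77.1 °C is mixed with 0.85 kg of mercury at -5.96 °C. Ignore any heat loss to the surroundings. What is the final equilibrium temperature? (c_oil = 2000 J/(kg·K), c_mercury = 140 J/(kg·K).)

T_f ≈ 52.9 °C

|Q_oil| = |Q_mercury|:
0.145*2000*(77.1 − T) = 0.85*140*(T − (-5.96))
290(77.1 − T) = 119(T − (-5.96))
409 T = 21650  ⇒  T ≈ 52.93 °C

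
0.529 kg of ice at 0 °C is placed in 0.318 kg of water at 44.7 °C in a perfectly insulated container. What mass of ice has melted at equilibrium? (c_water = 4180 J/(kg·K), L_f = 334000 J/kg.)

m_melted ≈ 0.178 kg

Water can give up m c ΔT = 0.318×4180×44.7 = 59417 J before reaching 0 °C.
To melt every bit of ice: 0.529×334000 = 176686 J.
That's not enough to melt it all — equilibrium is at 0 °C with ice remaining.
Mass melted = 59417/334000 ≈ 0.1779 kg.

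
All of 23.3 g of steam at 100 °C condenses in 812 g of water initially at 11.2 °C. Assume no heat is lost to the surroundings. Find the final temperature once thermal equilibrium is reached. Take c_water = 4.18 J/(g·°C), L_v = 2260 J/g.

Sum of m c ΔT and latent-heat terms is zero:
condense steam: −23.3·2260 = −52658; condensed water 100 °C→T: 97.39(T − 100); water warms: 812·4.18·(T − 11.2) = 3394.2(T − 11.2)
3491.6 T = 52658 + 9739.4 + 38015 = 100412
T ≈ 28.76 °C, under the boiling point, so the assumption holds.

T_f ≈ 28.8 °C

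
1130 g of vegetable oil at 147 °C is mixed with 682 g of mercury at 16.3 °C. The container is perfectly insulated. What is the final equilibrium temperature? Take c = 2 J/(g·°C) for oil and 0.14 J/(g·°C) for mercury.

T_f ≈ 141.7 °C

Let T be the final temperature. ΣQ_i = 0:
1130×2×(T − 147) + 682×0.14×(T − 16.3) = 0
(2260 + 95.48) T = 2260×147 + 95.48×16.3
T = 333776 / 2355.5 = 142 °C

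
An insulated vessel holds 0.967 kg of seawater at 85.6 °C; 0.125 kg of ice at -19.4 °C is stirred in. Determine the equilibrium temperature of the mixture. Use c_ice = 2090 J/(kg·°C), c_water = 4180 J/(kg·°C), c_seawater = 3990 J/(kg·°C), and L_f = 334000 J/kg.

T_f ≈ 64.7 °C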